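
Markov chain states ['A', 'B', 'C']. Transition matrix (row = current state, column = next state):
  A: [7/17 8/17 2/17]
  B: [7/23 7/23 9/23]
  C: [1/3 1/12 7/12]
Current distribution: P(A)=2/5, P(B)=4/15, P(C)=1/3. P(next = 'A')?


P(next=A) = Σᵢ P(now=i)×P(i→A)
= 2/5×7/17 + 4/15×7/23 + 1/3×1/3
= 14/85 + 28/345 + 1/9 = 6281/17595

P = 6281/17595 ≈ 0.3570


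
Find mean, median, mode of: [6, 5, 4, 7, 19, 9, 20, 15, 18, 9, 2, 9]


Sorted: [2, 4, 5, 6, 7, 9, 9, 9, 15, 18, 19, 20]
Mean = 123/12 = 41/4
Median = 9
Freq: {6: 1, 5: 1, 4: 1, 7: 1, 19: 1, 9: 3, 20: 1, 15: 1, 18: 1, 2: 1}
Mode: [9]

Mean=41/4, Median=9, Mode=9


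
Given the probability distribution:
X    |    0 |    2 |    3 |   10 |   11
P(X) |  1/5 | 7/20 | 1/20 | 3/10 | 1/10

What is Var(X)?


E[X] = 99/20
E[X²] = 879/20
Var(X) = E[X²] - (E[X])² = 879/20 - 9801/400 = 7779/400

Var(X) = 7779/400 ≈ 19.4475


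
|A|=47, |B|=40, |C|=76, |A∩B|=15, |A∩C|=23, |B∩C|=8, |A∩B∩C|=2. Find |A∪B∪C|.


|A∪B∪C| = 47+40+76-15-23-8+2 = 119

|A∪B∪C| = 119


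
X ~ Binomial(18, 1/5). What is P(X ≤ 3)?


P(X ≤ 3) = Σ P(X=i) for i=0..3
P(X=0) = 68719476736/3814697265625
P(X=1) = 309237645312/3814697265625
P(X=2) = 657129996288/3814697265625
P(X=3) = 876173328384/3814697265625
Sum = 382252089344/762939453125

P(X ≤ 3) = 382252089344/762939453125 ≈ 50.10%


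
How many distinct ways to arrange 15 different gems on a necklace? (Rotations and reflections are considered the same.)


Free circular arrangements: rotations and reflections both identified.
(n-1)!/2 = 14!/2 = 87178291200/2 = 43589145600

43589145600


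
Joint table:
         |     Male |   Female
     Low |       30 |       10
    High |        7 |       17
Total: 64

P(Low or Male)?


P(Low∨Male) = P(Low) + P(Male) - P(Low∧Male)
= (40 + 37 - 30)/64 = 47/64

P = 47/64 ≈ 73.44%


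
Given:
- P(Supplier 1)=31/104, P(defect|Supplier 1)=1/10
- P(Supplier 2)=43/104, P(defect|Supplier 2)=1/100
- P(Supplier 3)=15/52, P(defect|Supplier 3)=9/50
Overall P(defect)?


P(B) = Σ P(B|Aᵢ)×P(Aᵢ)
  1/10×31/104 = 31/1040
  1/100×43/104 = 43/10400
  9/50×15/52 = 27/520
Sum = 893/10400

P(defect) = 893/10400 ≈ 8.59%


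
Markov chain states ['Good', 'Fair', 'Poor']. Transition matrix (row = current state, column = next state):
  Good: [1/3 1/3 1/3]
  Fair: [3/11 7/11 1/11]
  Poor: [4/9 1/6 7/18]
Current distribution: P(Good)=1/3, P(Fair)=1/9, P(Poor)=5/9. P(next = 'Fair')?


P(next=Fair) = Σᵢ P(now=i)×P(i→Fair)
= 1/3×1/3 + 1/9×7/11 + 5/9×1/6
= 1/9 + 7/99 + 5/54 = 163/594

P = 163/594 ≈ 0.2744


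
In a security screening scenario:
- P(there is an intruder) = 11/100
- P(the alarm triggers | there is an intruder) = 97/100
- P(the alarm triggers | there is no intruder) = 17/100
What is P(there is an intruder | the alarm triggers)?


Using Bayes' theorem:
P(A|B) = P(B|A)·P(A) / P(B)

P(the alarm triggers) = 97/100 × 11/100 + 17/100 × 89/100
= 1067/10000 + 1513/10000 = 129/500

P(there is an intruder|the alarm triggers) = (1067/10000) / (129/500) = 1067/2580

P(there is an intruder|the alarm triggers) = 1067/2580 ≈ 41.36%


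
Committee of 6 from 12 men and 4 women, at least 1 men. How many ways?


Count by #men:
  2M,4W: C(12,2)×C(4,4)=66
  3M,3W: C(12,3)×C(4,3)=880
  4M,2W: C(12,4)×C(4,2)=2970
  5M,1W: C(12,5)×C(4,1)=3168
  6M,0W: C(12,6)×C(4,0)=924
Total = 8008

8008


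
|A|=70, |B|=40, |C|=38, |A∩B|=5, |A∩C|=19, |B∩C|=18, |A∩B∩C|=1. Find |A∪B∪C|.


|A∪B∪C| = 70+40+38-5-19-18+1 = 107

|A∪B∪C| = 107


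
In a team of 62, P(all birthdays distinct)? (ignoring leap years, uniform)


P(all different) = Π(365-i)/365 for i=0..61
= (365/365)×(364/365)×...×(304/365)
= 0.004090

P ≈ 0.0041 ≈ 0.41%


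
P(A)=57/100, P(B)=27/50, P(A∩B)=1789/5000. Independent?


P(A)×P(B) = 1539/5000
P(A∩B) = 1789/5000
Not equal → NOT independent

No, not independent


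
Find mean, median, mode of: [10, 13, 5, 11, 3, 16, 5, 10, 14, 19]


Sorted: [3, 5, 5, 10, 10, 11, 13, 14, 16, 19]
Mean = 106/10 = 53/5
Median = 21/2
Freq: {10: 2, 13: 1, 5: 2, 11: 1, 3: 1, 16: 1, 14: 1, 19: 1}
Mode: [5, 10]

Mean=53/5, Median=21/2, Mode=[5, 10]


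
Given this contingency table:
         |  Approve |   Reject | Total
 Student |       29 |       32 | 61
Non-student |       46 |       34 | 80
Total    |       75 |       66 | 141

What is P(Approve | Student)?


P(Approve | Student) = 29/(29+32) = 29/61

P(Approve|Student) = 29/61 ≈ 47.54%


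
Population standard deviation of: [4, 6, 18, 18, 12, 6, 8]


Mean = 72/7
  (4-72/7)²=1936/49
  (6-72/7)²=900/49
  (18-72/7)²=2916/49
  (18-72/7)²=2916/49
  (12-72/7)²=144/49
  (6-72/7)²=900/49
  (8-72/7)²=256/49
Σ(x-μ)² = 1424/7
σ² = (1424/7)/7 = 1424/49

σ = √(1424/49) ≈ 5.3908


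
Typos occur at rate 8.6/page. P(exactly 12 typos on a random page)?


Poisson(λ=8.6): P(X=12) = e^(-λ)×λ^k/k!
= e^(-8.6) × 8.6^12 / 12!
≈ 0.0001841057937 × 163674647746 / 479001600 ≈ 0.062909

P(X=12) ≈ 0.062909 ≈ 6.29%


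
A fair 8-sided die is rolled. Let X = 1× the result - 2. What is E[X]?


E[die] = (1+8)/2 = 9/2
E[X] = 1×9/2 - 2 = 5/2

E[X] = 5/2


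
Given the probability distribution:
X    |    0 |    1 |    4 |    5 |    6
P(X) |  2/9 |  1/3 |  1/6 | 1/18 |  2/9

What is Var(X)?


E[X] = 47/18
E[X²] = 223/18
Var(X) = E[X²] - (E[X])² = 223/18 - 2209/324 = 1805/324

Var(X) = 1805/324 ≈ 5.5710


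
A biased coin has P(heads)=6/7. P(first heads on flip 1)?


Geometric: P(X=1) = (1-p)^(k-1)×p = (1/7)^0×6/7 = 6/7

P(X=1) = 6/7 ≈ 85.71%


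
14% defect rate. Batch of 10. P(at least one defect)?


P(all good) = (43/50)^10 = 21611482313284249/97656250000000000
P(≥1 defect) = 76044767686715751/97656250000000000

P = 76044767686715751/97656250000000000 ≈ 77.87%


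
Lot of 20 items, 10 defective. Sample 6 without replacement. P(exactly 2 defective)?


Hypergeometric: C(10,2)×C(10,4)/C(20,6)
= 45×210/38760 = 315/1292

P(X=2) = 315/1292 ≈ 24.38%


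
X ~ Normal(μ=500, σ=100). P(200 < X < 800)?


z₁=(200-500)/100=-3.0, z₂=(800-500)/100=3.0
P = Φ(3.0) - Φ(-3.0) = 0.998650 - 0.001350 = 0.997300 ≈ 0.9973

P(200 < X < 800) ≈ 0.9973


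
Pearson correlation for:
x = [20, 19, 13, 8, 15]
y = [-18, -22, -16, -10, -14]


n=5, Σx=75, Σy=-80, Σxy=-1276, Σx²=1219, Σy²=1360
r = (5×(-1276) - 75×(-80))/√((5×1219 - 75²)(5×1360 - (-80)²))
= -380/√(470×400) = -380/√188000 ≈ -380/433.5897 ≈ -0.8764

r ≈ -0.8764


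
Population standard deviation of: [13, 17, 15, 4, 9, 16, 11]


Mean = 85/7
  (13-85/7)²=36/49
  (17-85/7)²=1156/49
  (15-85/7)²=400/49
  (4-85/7)²=3249/49
  (9-85/7)²=484/49
  (16-85/7)²=729/49
  (11-85/7)²=64/49
Σ(x-μ)² = 874/7
σ² = (874/7)/7 = 874/49

σ = √(874/49) ≈ 4.2234


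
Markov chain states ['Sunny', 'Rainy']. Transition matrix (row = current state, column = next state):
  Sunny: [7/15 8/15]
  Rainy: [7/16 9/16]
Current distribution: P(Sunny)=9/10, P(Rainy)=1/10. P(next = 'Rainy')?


P(next=Rainy) = Σᵢ P(now=i)×P(i→Rainy)
= 9/10×8/15 + 1/10×9/16
= 12/25 + 9/160 = 429/800

P = 429/800 ≈ 0.5363


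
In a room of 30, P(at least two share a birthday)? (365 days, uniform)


P(all different) = Π(365-i)/365 for i=0..29
= 0.293684
P(match) = 1 - 0.293684 = 0.706316

P ≈ 0.7063 ≈ 70.63%


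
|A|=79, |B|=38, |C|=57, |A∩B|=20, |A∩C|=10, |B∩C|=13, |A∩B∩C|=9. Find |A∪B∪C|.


|A∪B∪C| = 79+38+57-20-10-13+9 = 140

|A∪B∪C| = 140


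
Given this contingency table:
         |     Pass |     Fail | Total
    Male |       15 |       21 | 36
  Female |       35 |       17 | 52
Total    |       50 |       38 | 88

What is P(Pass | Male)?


P(Pass | Male) = 15/(15+21) = 15/36 = 5/12

P(Pass|Male) = 5/12 ≈ 41.67%


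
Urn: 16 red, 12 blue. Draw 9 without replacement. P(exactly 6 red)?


Hypergeometric: C(16,6)×C(12,3)/C(28,9)
= 8008×220/6906900 = 88/345

P(X=6) = 88/345 ≈ 25.51%


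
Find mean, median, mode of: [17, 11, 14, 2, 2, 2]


Sorted: [2, 2, 2, 11, 14, 17]
Mean = 48/6 = 8
Median = 13/2
Freq: {17: 1, 11: 1, 14: 1, 2: 3}
Mode: [2]

Mean=8, Median=13/2, Mode=2


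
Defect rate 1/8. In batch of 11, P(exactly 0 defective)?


Binomial: P(X=0) = C(11,0)×p^0×(1-p)^11
= 1 × 1 × 1977326743/8589934592 = 1977326743/8589934592

P(X=0) = 1977326743/8589934592 ≈ 23.02%


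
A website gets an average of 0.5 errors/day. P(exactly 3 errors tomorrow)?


Poisson(λ=0.5): P(X=3) = e^(-λ)×λ^k/k!
= e^(-0.5) × 0.5^3 / 3!
≈ 0.6065306597 × 0.125 / 6 ≈ 0.012636

P(X=3) ≈ 0.012636 ≈ 1.26%


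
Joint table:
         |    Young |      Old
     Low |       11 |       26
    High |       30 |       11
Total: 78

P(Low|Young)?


P(Low|Young) = 11/(11+30) = 11/41

P = 11/41 ≈ 26.83%


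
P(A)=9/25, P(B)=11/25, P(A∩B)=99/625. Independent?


P(A)×P(B) = 99/625
P(A∩B) = 99/625
Equal ✓ → Independent

Yes, independent


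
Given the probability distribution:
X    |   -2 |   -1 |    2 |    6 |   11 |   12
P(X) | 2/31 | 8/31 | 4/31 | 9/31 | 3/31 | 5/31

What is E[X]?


E[X] = Σ x·P(X=x)
= (-2)×(2/31) + (-1)×(8/31) + (2)×(4/31) + (6)×(9/31) + (11)×(3/31) + (12)×(5/31)
= 143/31

E[X] = 143/31


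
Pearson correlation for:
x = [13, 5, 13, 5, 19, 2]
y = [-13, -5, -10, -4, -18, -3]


n=6, Σx=57, Σy=-53, Σxy=-692, Σx²=753, Σy²=643
r = (6×(-692) - 57×(-53))/√((6×753 - 57²)(6×643 - (-53)²))
= -1131/√(1269×1049) = -1131/√1331181 ≈ -1131/1153.7682 ≈ -0.9803

r ≈ -0.9803


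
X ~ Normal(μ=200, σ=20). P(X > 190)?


z = (190-200)/20 = -0.5
P(X > 190) = 1 - P(Z ≤ -0.5) = 1 - 0.3085 = 0.6915

P(X > 190) ≈ 0.6915


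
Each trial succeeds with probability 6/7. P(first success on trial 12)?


Geometric: P(X=12) = (1-p)^(k-1)×p = (1/7)^11×6/7 = 6/13841287201

P(X=12) = 6/13841287201 ≈ 0.00%


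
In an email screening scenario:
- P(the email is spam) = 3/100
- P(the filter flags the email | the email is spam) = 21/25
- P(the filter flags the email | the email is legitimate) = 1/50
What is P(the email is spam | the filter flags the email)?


Using Bayes' theorem:
P(A|B) = P(B|A)·P(A) / P(B)

P(the filter flags the email) = 21/25 × 3/100 + 1/50 × 97/100
= 63/2500 + 97/5000 = 223/5000

P(the email is spam|the filter flags the email) = (63/2500) / (223/5000) = 126/223

P(the email is spam|the filter flags the email) = 126/223 ≈ 56.50%


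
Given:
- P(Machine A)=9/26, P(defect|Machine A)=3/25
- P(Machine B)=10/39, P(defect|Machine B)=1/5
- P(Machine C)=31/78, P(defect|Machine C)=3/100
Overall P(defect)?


P(B) = Σ P(B|Aᵢ)×P(Aᵢ)
  3/25×9/26 = 27/650
  1/5×10/39 = 2/39
  3/100×31/78 = 31/2600
Sum = 817/7800

P(defect) = 817/7800 ≈ 10.47%


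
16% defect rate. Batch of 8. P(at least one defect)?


P(all good) = (21/25)^8 = 37822859361/152587890625
P(≥1 defect) = 114765031264/152587890625

P = 114765031264/152587890625 ≈ 75.21%


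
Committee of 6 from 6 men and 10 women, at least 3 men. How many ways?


Count by #men:
  3M,3W: C(6,3)×C(10,3)=2400
  4M,2W: C(6,4)×C(10,2)=675
  5M,1W: C(6,5)×C(10,1)=60
  6M,0W: C(6,6)×C(10,0)=1
Total = 3136

3136


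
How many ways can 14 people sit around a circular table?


Circular arrangements of 14 distinct objects: fix one position to break rotational symmetry.
(n-1)! = 13! = 6227020800

6227020800


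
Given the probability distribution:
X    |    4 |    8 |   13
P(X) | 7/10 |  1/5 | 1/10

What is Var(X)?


E[X] = 57/10
E[X²] = 409/10
Var(X) = E[X²] - (E[X])² = 409/10 - 3249/100 = 841/100

Var(X) = 841/100 ≈ 8.4100


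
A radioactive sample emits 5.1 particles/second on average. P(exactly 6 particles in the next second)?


Poisson(λ=5.1): P(X=6) = e^(-λ)×λ^k/k!
= e^(-5.1) × 5.1^6 / 6!
≈ 0.006096746566 × 17596.287801 / 720 ≈ 0.149000

P(X=6) ≈ 0.149000 ≈ 14.90%


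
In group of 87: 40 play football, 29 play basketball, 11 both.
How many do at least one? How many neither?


|A∪B| = 40+29-11 = 58
Neither = 87-58 = 29

At least one: 58; Neither: 29


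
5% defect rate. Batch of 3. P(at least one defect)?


P(all good) = (19/20)^3 = 6859/8000
P(≥1 defect) = 1141/8000

P = 1141/8000 ≈ 14.26%


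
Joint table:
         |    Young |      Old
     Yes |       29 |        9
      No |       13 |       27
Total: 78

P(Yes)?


P(Yes) = (29+9)/78 = 38/78 = 19/39

P(Yes) = 19/39 ≈ 48.72%


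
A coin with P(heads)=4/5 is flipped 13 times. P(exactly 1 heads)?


Binomial: P(X=1) = C(13,1)×p^1×(1-p)^12
= 13 × 4/5 × 1/244140625 = 52/1220703125

P(X=1) = 52/1220703125 ≈ 0.00%


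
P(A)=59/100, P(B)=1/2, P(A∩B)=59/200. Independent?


P(A)×P(B) = 59/200
P(A∩B) = 59/200
Equal ✓ → Independent

Yes, independent


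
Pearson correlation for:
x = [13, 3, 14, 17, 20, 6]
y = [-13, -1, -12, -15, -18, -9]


n=6, Σx=73, Σy=-68, Σxy=-1009, Σx²=1099, Σy²=944
r = (6×(-1009) - 73×(-68))/√((6×1099 - 73²)(6×944 - (-68)²))
= -1090/√(1265×1040) = -1090/√1315600 ≈ -1090/1146.9961 ≈ -0.9503

r ≈ -0.9503


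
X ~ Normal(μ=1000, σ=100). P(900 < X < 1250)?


z₁=(900-1000)/100=-1.0, z₂=(1250-1000)/100=2.5
P = Φ(2.5) - Φ(-1.0) = 0.993790 - 0.158655 = 0.835135 ≈ 0.8351

P(900 < X < 1250) ≈ 0.8351


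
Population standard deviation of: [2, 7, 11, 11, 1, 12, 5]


Mean = 49/7 = 7
  (2-7)²=25
  (7-7)²=0
  (11-7)²=16
  (11-7)²=16
  (1-7)²=36
  (12-7)²=25
  (5-7)²=4
Σ(x-μ)² = 122
σ² = 122/7

σ = √(122/7) ≈ 4.1748


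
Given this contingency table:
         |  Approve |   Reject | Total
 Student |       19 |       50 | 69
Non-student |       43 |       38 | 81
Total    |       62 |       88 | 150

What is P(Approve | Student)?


P(Approve | Student) = 19/(19+50) = 19/69

P(Approve|Student) = 19/69 ≈ 27.54%


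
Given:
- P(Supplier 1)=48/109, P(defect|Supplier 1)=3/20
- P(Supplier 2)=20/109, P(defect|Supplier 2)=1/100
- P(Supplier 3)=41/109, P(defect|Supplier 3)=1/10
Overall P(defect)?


P(B) = Σ P(B|Aᵢ)×P(Aᵢ)
  3/20×48/109 = 36/545
  1/100×20/109 = 1/545
  1/10×41/109 = 41/1090
Sum = 23/218

P(defect) = 23/218 ≈ 10.55%


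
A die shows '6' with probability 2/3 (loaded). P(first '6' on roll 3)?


Geometric: P(X=3) = (1-p)^(k-1)×p = (1/3)^2×2/3 = 2/27

P(X=3) = 2/27 ≈ 7.41%


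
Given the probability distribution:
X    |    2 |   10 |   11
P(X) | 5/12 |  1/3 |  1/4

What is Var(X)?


E[X] = 83/12
E[X²] = 261/4
Var(X) = E[X²] - (E[X])² = 261/4 - 6889/144 = 2507/144

Var(X) = 2507/144 ≈ 17.4097


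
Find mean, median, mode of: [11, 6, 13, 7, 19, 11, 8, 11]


Sorted: [6, 7, 8, 11, 11, 11, 13, 19]
Mean = 86/8 = 43/4
Median = 11
Freq: {11: 3, 6: 1, 13: 1, 7: 1, 19: 1, 8: 1}
Mode: [11]

Mean=43/4, Median=11, Mode=11


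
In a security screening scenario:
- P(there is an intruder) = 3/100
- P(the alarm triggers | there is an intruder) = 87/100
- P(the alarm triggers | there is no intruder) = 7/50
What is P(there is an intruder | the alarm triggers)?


Using Bayes' theorem:
P(A|B) = P(B|A)·P(A) / P(B)

P(the alarm triggers) = 87/100 × 3/100 + 7/50 × 97/100
= 261/10000 + 679/5000 = 1619/10000

P(there is an intruder|the alarm triggers) = (261/10000) / (1619/10000) = 261/1619

P(there is an intruder|the alarm triggers) = 261/1619 ≈ 16.12%


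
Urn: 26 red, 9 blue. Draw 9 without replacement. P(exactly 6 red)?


Hypergeometric: C(26,6)×C(9,3)/C(35,9)
= 230230×84/70607460 = 4186/15283

P(X=6) = 4186/15283 ≈ 27.39%


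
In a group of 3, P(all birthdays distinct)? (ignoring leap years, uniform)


P(all different) = Π(365-i)/365 for i=0..2
= (365/365)×(364/365)×...×(363/365)
= 0.991796

P ≈ 0.9918 ≈ 99.18%


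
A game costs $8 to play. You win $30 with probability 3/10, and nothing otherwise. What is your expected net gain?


E[gain] = (30-8)×3/10 + (-8)×7/10
= 33/5 - 28/5 = 1

Expected net gain = $1 ≈ $1.00


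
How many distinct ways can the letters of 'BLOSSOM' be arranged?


Letters: 7, freq: {'B': 1, 'L': 1, 'O': 2, 'S': 2, 'M': 1}
7!/(1!×1!×2!×2!×1!) = 5040/4 = 1260

1260


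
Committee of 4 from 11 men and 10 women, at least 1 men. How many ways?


Count by #men:
  1M,3W: C(11,1)×C(10,3)=1320
  2M,2W: C(11,2)×C(10,2)=2475
  3M,1W: C(11,3)×C(10,1)=1650
  4M,0W: C(11,4)×C(10,0)=330
Total = 5775

5775


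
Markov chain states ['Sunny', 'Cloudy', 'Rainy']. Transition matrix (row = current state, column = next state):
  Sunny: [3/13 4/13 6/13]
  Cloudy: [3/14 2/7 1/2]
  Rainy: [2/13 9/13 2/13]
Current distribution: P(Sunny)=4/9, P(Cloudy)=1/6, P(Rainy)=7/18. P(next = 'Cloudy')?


P(next=Cloudy) = Σᵢ P(now=i)×P(i→Cloudy)
= 4/9×4/13 + 1/6×2/7 + 7/18×9/13
= 16/117 + 1/21 + 7/26 = 743/1638

P = 743/1638 ≈ 0.4536


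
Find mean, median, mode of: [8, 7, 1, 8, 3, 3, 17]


Sorted: [1, 3, 3, 7, 8, 8, 17]
Mean = 47/7
Median = 7
Freq: {8: 2, 7: 1, 1: 1, 3: 2, 17: 1}
Mode: [3, 8]

Mean=47/7, Median=7, Mode=[3, 8]


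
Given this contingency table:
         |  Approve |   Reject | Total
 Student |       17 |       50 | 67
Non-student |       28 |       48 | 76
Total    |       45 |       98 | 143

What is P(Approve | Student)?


P(Approve | Student) = 17/(17+50) = 17/67

P(Approve|Student) = 17/67 ≈ 25.37%


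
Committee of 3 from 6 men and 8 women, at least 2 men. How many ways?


Count by #men:
  2M,1W: C(6,2)×C(8,1)=120
  3M,0W: C(6,3)×C(8,0)=20
Total = 140

140


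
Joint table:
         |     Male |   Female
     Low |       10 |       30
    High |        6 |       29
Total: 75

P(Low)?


P(Low) = (10+30)/75 = 40/75 = 8/15

P(Low) = 8/15 ≈ 53.33%


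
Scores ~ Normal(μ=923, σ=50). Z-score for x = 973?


z = (x - μ)/σ = (973 - 923)/50 = 1.0

z = 1.0


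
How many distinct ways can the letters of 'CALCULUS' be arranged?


Letters: 8, freq: {'C': 2, 'A': 1, 'L': 2, 'U': 2, 'S': 1}
8!/(2!×1!×2!×2!×1!) = 40320/8 = 5040

5040


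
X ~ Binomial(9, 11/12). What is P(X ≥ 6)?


P(X ≥ 6) = Σ P(X=i) for i=6..9
P(X=6) = 12400927/429981696
P(X=7) = 19487171/143327232
P(X=8) = 214358881/573308928
P(X=9) = 2357947691/5159780352
Sum = 1284381725/1289945088

P(X ≥ 6) = 1284381725/1289945088 ≈ 99.57%


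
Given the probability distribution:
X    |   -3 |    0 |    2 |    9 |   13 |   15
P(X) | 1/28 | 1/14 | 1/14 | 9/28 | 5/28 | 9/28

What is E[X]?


E[X] = Σ x·P(X=x)
= (-3)×(1/28) + (0)×(1/14) + (2)×(1/14) + (9)×(9/28) + (13)×(5/28) + (15)×(9/28)
= 141/14

E[X] = 141/14


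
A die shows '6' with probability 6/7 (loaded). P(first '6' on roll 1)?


Geometric: P(X=1) = (1-p)^(k-1)×p = (1/7)^0×6/7 = 6/7

P(X=1) = 6/7 ≈ 85.71%


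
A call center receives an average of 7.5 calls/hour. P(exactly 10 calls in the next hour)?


Poisson(λ=7.5): P(X=10) = e^(-λ)×λ^k/k!
= e^(-7.5) × 7.5^10 / 10!
≈ 0.0005530843701 × 563135147.095 / 3628800 ≈ 0.085830

P(X=10) ≈ 0.085830 ≈ 8.58%


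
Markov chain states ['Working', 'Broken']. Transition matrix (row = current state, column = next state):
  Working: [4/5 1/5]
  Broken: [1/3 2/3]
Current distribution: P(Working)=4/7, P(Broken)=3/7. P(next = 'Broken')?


P(next=Broken) = Σᵢ P(now=i)×P(i→Broken)
= 4/7×1/5 + 3/7×2/3
= 4/35 + 2/7 = 2/5

P = 2/5 ≈ 0.4000


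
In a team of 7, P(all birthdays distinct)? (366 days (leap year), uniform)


P(all different) = Π(366-i)/366 for i=0..6
= (366/366)×(365/366)×...×(360/366)
= 0.943914

P ≈ 0.9439 ≈ 94.39%


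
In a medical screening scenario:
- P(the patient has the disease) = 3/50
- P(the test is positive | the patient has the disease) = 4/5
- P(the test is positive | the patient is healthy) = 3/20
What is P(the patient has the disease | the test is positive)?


Using Bayes' theorem:
P(A|B) = P(B|A)·P(A) / P(B)

P(the test is positive) = 4/5 × 3/50 + 3/20 × 47/50
= 6/125 + 141/1000 = 189/1000

P(the patient has the disease|the test is positive) = (6/125) / (189/1000) = 16/63

P(the patient has the disease|the test is positive) = 16/63 ≈ 25.40%


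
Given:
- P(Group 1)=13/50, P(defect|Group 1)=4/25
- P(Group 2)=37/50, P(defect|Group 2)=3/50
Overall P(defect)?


P(B) = Σ P(B|Aᵢ)×P(Aᵢ)
  4/25×13/50 = 26/625
  3/50×37/50 = 111/2500
Sum = 43/500

P(defect) = 43/500 ≈ 8.60%


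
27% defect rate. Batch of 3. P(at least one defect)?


P(all good) = (73/100)^3 = 389017/1000000
P(≥1 defect) = 610983/1000000

P = 610983/1000000 ≈ 61.10%


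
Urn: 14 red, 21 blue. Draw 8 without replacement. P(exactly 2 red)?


Hypergeometric: C(14,2)×C(21,6)/C(35,8)
= 91×54264/23535820 = 10374/49445

P(X=2) = 10374/49445 ≈ 20.98%


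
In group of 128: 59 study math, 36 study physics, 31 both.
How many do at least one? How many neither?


|A∪B| = 59+36-31 = 64
Neither = 128-64 = 64

At least one: 64; Neither: 64


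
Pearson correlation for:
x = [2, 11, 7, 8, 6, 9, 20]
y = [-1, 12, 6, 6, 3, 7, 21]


n=7, Σx=63, Σy=54, Σxy=721, Σx²=755, Σy²=716
r = (7×721 - 63×54)/√((7×755 - 63²)(7×716 - 54²))
= 1645/√(1316×2096) = 1645/√2758336 ≈ 1645/1660.8239 ≈ 0.9905

r ≈ 0.9905


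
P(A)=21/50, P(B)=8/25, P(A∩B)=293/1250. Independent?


P(A)×P(B) = 84/625
P(A∩B) = 293/1250
Not equal → NOT independent

No, not independent


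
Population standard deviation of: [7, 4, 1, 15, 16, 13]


Mean = 56/6 = 28/3
  (7-28/3)²=49/9
  (4-28/3)²=256/9
  (1-28/3)²=625/9
  (15-28/3)²=289/9
  (16-28/3)²=400/9
  (13-28/3)²=121/9
Σ(x-μ)² = 580/3
σ² = (580/3)/6 = 290/9

σ = √(290/9) ≈ 5.6765


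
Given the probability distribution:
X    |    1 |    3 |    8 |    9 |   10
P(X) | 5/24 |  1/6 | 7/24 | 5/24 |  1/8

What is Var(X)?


E[X] = 37/6
E[X²] = 199/4
Var(X) = E[X²] - (E[X])² = 199/4 - 1369/36 = 211/18

Var(X) = 211/18 ≈ 11.7222


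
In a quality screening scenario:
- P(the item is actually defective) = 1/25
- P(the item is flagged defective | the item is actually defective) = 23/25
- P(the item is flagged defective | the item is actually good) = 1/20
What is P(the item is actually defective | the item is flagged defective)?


Using Bayes' theorem:
P(A|B) = P(B|A)·P(A) / P(B)

P(the item is flagged defective) = 23/25 × 1/25 + 1/20 × 24/25
= 23/625 + 6/125 = 53/625

P(the item is actually defective|the item is flagged defective) = (23/625) / (53/625) = 23/53

P(the item is actually defective|the item is flagged defective) = 23/53 ≈ 43.40%


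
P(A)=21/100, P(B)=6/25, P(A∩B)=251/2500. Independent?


P(A)×P(B) = 63/1250
P(A∩B) = 251/2500
Not equal → NOT independent

No, not independent


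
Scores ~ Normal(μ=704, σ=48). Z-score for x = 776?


z = (x - μ)/σ = (776 - 704)/48 = 1.5

z = 1.5


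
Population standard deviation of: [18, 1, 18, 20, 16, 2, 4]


Mean = 79/7
  (18-79/7)²=2209/49
  (1-79/7)²=5184/49
  (18-79/7)²=2209/49
  (20-79/7)²=3721/49
  (16-79/7)²=1089/49
  (2-79/7)²=4225/49
  (4-79/7)²=2601/49
Σ(x-μ)² = 3034/7
σ² = (3034/7)/7 = 3034/49

σ = √(3034/49) ≈ 7.8688


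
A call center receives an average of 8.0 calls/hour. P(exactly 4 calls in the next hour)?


Poisson(λ=8.0): P(X=4) = e^(-λ)×λ^k/k!
= e^(-8.0) × 8.0^4 / 4!
≈ 0.0003354626279 × 4096 / 24 ≈ 0.057252

P(X=4) ≈ 0.057252 ≈ 5.73%


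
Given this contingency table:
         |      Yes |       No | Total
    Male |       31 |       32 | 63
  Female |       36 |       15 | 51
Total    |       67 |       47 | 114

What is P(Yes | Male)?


P(Yes | Male) = 31/(31+32) = 31/63

P(Yes|Male) = 31/63 ≈ 49.21%


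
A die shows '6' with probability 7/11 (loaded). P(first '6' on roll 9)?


Geometric: P(X=9) = (1-p)^(k-1)×p = (4/11)^8×7/11 = 458752/2357947691

P(X=9) = 458752/2357947691 ≈ 0.02%


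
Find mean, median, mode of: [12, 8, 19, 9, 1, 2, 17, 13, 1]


Sorted: [1, 1, 2, 8, 9, 12, 13, 17, 19]
Mean = 82/9
Median = 9
Freq: {12: 1, 8: 1, 19: 1, 9: 1, 1: 2, 2: 1, 17: 1, 13: 1}
Mode: [1]

Mean=82/9, Median=9, Mode=1


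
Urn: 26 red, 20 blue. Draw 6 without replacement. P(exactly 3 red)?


Hypergeometric: C(26,3)×C(20,3)/C(46,6)
= 2600×1140/9366819 = 988000/3122273

P(X=3) = 988000/3122273 ≈ 31.64%


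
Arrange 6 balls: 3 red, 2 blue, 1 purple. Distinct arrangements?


6!/(3!×2!×1!) = 60

60


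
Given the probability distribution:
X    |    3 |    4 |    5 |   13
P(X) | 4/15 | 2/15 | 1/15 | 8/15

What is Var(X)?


E[X] = 43/5
E[X²] = 289/3
Var(X) = E[X²] - (E[X])² = 289/3 - 1849/25 = 1678/75

Var(X) = 1678/75 ≈ 22.3733


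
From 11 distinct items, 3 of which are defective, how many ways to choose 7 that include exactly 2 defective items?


Choose 2 of the 3 defective items and 5 of the other 8 items:
C(3,2)×C(8,5) = 3×56 = 168

168


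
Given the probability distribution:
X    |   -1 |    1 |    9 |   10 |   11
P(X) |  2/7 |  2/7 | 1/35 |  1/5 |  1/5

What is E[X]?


E[X] = Σ x·P(X=x)
= (-1)×(2/7) + (1)×(2/7) + (9)×(1/35) + (10)×(1/5) + (11)×(1/5)
= 156/35

E[X] = 156/35


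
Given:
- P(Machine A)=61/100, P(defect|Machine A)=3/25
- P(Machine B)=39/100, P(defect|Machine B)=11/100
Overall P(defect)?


P(B) = Σ P(B|Aᵢ)×P(Aᵢ)
  3/25×61/100 = 183/2500
  11/100×39/100 = 429/10000
Sum = 1161/10000

P(defect) = 1161/10000 ≈ 11.61%


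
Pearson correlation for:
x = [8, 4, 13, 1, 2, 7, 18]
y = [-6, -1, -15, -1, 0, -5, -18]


n=7, Σx=53, Σy=-46, Σxy=-607, Σx²=627, Σy²=612
r = (7×(-607) - 53×(-46))/√((7×627 - 53²)(7×612 - (-46)²))
= -1811/√(1580×2168) = -1811/√3425440 ≈ -1811/1850.7944 ≈ -0.9785

r ≈ -0.9785


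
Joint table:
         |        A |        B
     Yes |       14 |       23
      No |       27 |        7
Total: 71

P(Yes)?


P(Yes) = (14+23)/71 = 37/71

P(Yes) = 37/71 ≈ 52.11%


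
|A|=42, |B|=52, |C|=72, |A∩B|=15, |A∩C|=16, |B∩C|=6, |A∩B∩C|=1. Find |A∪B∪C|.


|A∪B∪C| = 42+52+72-15-16-6+1 = 130

|A∪B∪C| = 130


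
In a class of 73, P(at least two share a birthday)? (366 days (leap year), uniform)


P(all different) = Π(366-i)/366 for i=0..72
= 0.000449
P(match) = 1 - 0.000449 = 0.999551

P ≈ 0.9996 ≈ 99.96%


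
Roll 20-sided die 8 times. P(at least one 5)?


P(no 5)^8 = (19/20)^8 = 16983563041/25600000000
P(≥1) = 1 - 16983563041/25600000000 = 8616436959/25600000000

P = 8616436959/25600000000 ≈ 33.66%


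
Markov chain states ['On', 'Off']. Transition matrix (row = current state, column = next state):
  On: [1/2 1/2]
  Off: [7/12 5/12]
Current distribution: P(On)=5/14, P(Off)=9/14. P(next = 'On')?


P(next=On) = Σᵢ P(now=i)×P(i→On)
= 5/14×1/2 + 9/14×7/12
= 5/28 + 3/8 = 31/56

P = 31/56 ≈ 0.5536


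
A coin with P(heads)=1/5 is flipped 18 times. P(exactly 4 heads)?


Binomial: P(X=4) = C(18,4)×p^4×(1-p)^14
= 3060 × 1/625 × 268435456/6103515625 = 164282499072/762939453125

P(X=4) = 164282499072/762939453125 ≈ 21.53%


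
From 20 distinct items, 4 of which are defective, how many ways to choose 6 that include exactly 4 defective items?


Choose 4 of the 4 defective items and 2 of the other 16 items:
C(4,4)×C(16,2) = 1×120 = 120

120


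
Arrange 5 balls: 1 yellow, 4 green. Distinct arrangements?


5!/(1!×4!) = 5

5


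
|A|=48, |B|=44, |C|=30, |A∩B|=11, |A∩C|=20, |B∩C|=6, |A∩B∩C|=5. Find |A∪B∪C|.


|A∪B∪C| = 48+44+30-11-20-6+5 = 90

|A∪B∪C| = 90


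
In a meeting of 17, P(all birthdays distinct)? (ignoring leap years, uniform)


P(all different) = Π(365-i)/365 for i=0..16
= (365/365)×(364/365)×...×(349/365)
= 0.684992

P ≈ 0.6850 ≈ 68.50%


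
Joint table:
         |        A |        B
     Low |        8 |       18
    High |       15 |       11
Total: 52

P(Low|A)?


P(Low|A) = 8/(8+15) = 8/23

P = 8/23 ≈ 34.78%


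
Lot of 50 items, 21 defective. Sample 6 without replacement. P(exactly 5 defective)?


Hypergeometric: C(21,5)×C(29,1)/C(50,6)
= 20349×29/15890700 = 28101/756700

P(X=5) = 28101/756700 ≈ 3.71%


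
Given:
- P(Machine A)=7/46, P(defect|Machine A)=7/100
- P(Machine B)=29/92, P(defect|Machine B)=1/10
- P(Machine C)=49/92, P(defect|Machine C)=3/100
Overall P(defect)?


P(B) = Σ P(B|Aᵢ)×P(Aᵢ)
  7/100×7/46 = 49/4600
  1/10×29/92 = 29/920
  3/100×49/92 = 147/9200
Sum = 107/1840

P(defect) = 107/1840 ≈ 5.82%


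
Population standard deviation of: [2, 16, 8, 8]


Mean = 34/4 = 17/2
  (2-17/2)²=169/4
  (16-17/2)²=225/4
  (8-17/2)²=1/4
  (8-17/2)²=1/4
Σ(x-μ)² = 99
σ² = 99/4

σ = √(99/4) ≈ 4.9749


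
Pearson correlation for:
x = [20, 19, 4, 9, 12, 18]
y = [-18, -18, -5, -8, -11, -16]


n=6, Σx=82, Σy=-76, Σxy=-1214, Σx²=1326, Σy²=1114
r = (6×(-1214) - 82×(-76))/√((6×1326 - 82²)(6×1114 - (-76)²))
= -1052/√(1232×908) = -1052/√1118656 ≈ -1052/1057.6654 ≈ -0.9946

r ≈ -0.9946


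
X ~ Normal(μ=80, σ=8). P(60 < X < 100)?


z₁=(60-80)/8=-2.5, z₂=(100-80)/8=2.5
P = Φ(2.5) - Φ(-2.5) = 0.993790 - 0.006210 = 0.987580 ≈ 0.9876

P(60 < X < 100) ≈ 0.9876


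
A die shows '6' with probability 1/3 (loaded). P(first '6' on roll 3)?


Geometric: P(X=3) = (1-p)^(k-1)×p = (2/3)^2×1/3 = 4/27

P(X=3) = 4/27 ≈ 14.81%


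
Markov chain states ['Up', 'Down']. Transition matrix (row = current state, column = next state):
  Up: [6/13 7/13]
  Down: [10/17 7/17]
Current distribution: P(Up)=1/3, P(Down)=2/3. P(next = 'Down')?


P(next=Down) = Σᵢ P(now=i)×P(i→Down)
= 1/3×7/13 + 2/3×7/17
= 7/39 + 14/51 = 301/663

P = 301/663 ≈ 0.4540


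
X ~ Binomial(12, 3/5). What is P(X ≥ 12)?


P(X ≥ 12) = Σ P(X=i) for i=12..12
P(X=12) = 531441/244140625
Sum = 531441/244140625

P(X ≥ 12) = 531441/244140625 ≈ 0.22%


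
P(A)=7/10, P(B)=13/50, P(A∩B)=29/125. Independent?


P(A)×P(B) = 91/500
P(A∩B) = 29/125
Not equal → NOT independent

No, not independent


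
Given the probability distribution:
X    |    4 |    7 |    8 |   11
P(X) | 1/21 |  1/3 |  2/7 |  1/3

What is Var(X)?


E[X] = 178/21
E[X²] = 530/7
Var(X) = E[X²] - (E[X])² = 530/7 - 31684/441 = 1706/441

Var(X) = 1706/441 ≈ 3.8685


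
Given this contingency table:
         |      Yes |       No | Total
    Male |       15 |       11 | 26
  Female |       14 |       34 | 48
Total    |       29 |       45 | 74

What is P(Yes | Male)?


P(Yes | Male) = 15/(15+11) = 15/26

P(Yes|Male) = 15/26 ≈ 57.69%


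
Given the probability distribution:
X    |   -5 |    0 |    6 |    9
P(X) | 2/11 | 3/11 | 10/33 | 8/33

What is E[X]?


E[X] = Σ x·P(X=x)
= (-5)×(2/11) + (0)×(3/11) + (6)×(10/33) + (9)×(8/33)
= 34/11

E[X] = 34/11


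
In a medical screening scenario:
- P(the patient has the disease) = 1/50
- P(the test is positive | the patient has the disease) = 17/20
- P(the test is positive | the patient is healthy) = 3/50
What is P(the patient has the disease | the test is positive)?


Using Bayes' theorem:
P(A|B) = P(B|A)·P(A) / P(B)

P(the test is positive) = 17/20 × 1/50 + 3/50 × 49/50
= 17/1000 + 147/2500 = 379/5000

P(the patient has the disease|the test is positive) = (17/1000) / (379/5000) = 85/379

P(the patient has the disease|the test is positive) = 85/379 ≈ 22.43%


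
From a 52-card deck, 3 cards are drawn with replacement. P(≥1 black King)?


P(not a black King) = 50/52 = 25/26
P(none in 3 draws) = (25/26)^3 = 15625/17576
P(≥1 black King) = 1 - 15625/17576 = 1951/17576

P = 1951/17576 ≈ 11.10%


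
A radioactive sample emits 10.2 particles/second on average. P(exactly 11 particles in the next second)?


Poisson(λ=10.2): P(X=11) = e^(-λ)×λ^k/k!
= e^(-10.2) × 10.2^11 / 11!
≈ 3.717031868e-05 × 124337430839 / 39916800 ≈ 0.115782

P(X=11) ≈ 0.115782 ≈ 11.58%


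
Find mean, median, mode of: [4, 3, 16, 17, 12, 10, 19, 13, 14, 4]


Sorted: [3, 4, 4, 10, 12, 13, 14, 16, 17, 19]
Mean = 112/10 = 56/5
Median = 25/2
Freq: {4: 2, 3: 1, 16: 1, 17: 1, 12: 1, 10: 1, 19: 1, 13: 1, 14: 1}
Mode: [4]

Mean=56/5, Median=25/2, Mode=4


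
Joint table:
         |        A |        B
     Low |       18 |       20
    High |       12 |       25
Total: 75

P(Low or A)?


P(Low∨A) = P(Low) + P(A) - P(Low∧A)
= (38 + 30 - 18)/75 = 50/75 = 2/3

P = 2/3 ≈ 66.67%


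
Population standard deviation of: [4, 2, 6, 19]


Mean = 31/4
  (4-31/4)²=225/16
  (2-31/4)²=529/16
  (6-31/4)²=49/16
  (19-31/4)²=2025/16
Σ(x-μ)² = 707/4
σ² = (707/4)/4 = 707/16

σ = √(707/16) ≈ 6.6474


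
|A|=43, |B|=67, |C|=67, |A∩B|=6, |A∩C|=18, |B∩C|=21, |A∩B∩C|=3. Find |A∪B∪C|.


|A∪B∪C| = 43+67+67-6-18-21+3 = 135

|A∪B∪C| = 135


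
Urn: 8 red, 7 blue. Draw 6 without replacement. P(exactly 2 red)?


Hypergeometric: C(8,2)×C(7,4)/C(15,6)
= 28×35/5005 = 28/143

P(X=2) = 28/143 ≈ 19.58%


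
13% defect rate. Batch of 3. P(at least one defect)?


P(all good) = (87/100)^3 = 658503/1000000
P(≥1 defect) = 341497/1000000

P = 341497/1000000 ≈ 34.15%


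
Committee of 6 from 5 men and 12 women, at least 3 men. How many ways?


Count by #men:
  3M,3W: C(5,3)×C(12,3)=2200
  4M,2W: C(5,4)×C(12,2)=330
  5M,1W: C(5,5)×C(12,1)=12
Total = 2542

2542


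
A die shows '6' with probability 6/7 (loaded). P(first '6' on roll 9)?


Geometric: P(X=9) = (1-p)^(k-1)×p = (1/7)^8×6/7 = 6/40353607

P(X=9) = 6/40353607 ≈ 0.00%


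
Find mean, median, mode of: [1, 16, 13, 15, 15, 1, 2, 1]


Sorted: [1, 1, 1, 2, 13, 15, 15, 16]
Mean = 64/8 = 8
Median = 15/2
Freq: {1: 3, 16: 1, 13: 1, 15: 2, 2: 1}
Mode: [1]

Mean=8, Median=15/2, Mode=1


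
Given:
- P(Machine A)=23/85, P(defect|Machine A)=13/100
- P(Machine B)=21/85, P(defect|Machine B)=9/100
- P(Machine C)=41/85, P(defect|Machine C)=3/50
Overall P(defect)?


P(B) = Σ P(B|Aᵢ)×P(Aᵢ)
  13/100×23/85 = 299/8500
  9/100×21/85 = 189/8500
  3/50×41/85 = 123/4250
Sum = 367/4250

P(defect) = 367/4250 ≈ 8.64%


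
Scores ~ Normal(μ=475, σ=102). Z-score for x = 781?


z = (x - μ)/σ = (781 - 475)/102 = 3.0

z = 3.0


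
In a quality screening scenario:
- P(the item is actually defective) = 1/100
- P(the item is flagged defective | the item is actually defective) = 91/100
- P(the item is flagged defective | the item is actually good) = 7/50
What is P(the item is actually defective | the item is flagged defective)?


Using Bayes' theorem:
P(A|B) = P(B|A)·P(A) / P(B)

P(the item is flagged defective) = 91/100 × 1/100 + 7/50 × 99/100
= 91/10000 + 693/5000 = 1477/10000

P(the item is actually defective|the item is flagged defective) = (91/10000) / (1477/10000) = 13/211

P(the item is actually defective|the item is flagged defective) = 13/211 ≈ 6.16%


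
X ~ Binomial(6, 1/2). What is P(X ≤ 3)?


P(X ≤ 3) = Σ P(X=i) for i=0..3
P(X=0) = 1/64
P(X=1) = 3/32
P(X=2) = 15/64
P(X=3) = 5/16
Sum = 21/32

P(X ≤ 3) = 21/32 ≈ 65.62%


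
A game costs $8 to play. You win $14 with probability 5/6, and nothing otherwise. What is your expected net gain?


E[gain] = (14-8)×5/6 + (-8)×1/6
= 5 - 4/3 = 11/3

Expected net gain = $11/3 ≈ $3.67


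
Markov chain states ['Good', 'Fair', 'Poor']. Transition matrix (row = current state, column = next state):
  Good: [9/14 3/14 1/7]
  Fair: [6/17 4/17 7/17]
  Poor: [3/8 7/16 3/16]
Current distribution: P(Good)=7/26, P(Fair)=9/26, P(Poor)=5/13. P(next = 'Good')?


P(next=Good) = Σᵢ P(now=i)×P(i→Good)
= 7/26×9/14 + 9/26×6/17 + 5/13×3/8
= 9/52 + 27/221 + 15/104 = 777/1768

P = 777/1768 ≈ 0.4395


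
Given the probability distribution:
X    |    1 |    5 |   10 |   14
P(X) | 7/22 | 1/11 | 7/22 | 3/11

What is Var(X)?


E[X] = 171/22
E[X²] = 1933/22
Var(X) = E[X²] - (E[X])² = 1933/22 - 29241/484 = 13285/484

Var(X) = 13285/484 ≈ 27.4483


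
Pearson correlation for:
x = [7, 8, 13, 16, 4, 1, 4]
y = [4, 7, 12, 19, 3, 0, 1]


n=7, Σx=53, Σy=46, Σxy=560, Σx²=571, Σy²=580
r = (7×560 - 53×46)/√((7×571 - 53²)(7×580 - 46²))
= 1482/√(1188×1944) = 1482/√2309472 ≈ 1482/1519.6947 ≈ 0.9752

r ≈ 0.9752


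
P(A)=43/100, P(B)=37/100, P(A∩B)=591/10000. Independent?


P(A)×P(B) = 1591/10000
P(A∩B) = 591/10000
Not equal → NOT independent

No, not independent


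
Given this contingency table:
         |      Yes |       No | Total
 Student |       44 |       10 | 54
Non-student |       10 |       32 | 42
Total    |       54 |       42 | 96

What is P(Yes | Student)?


P(Yes | Student) = 44/(44+10) = 44/54 = 22/27

P(Yes|Student) = 22/27 ≈ 81.48%


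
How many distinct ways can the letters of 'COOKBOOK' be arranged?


Letters: 8, freq: {'C': 1, 'O': 4, 'K': 2, 'B': 1}
8!/(1!×4!×2!×1!) = 40320/48 = 840

840


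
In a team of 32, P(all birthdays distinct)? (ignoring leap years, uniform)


P(all different) = Π(365-i)/365 for i=0..31
= (365/365)×(364/365)×...×(334/365)
= 0.246652

P ≈ 0.2467 ≈ 24.67%


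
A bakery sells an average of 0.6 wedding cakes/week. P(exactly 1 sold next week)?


Poisson(λ=0.6): P(X=1) = e^(-λ)×λ^k/k!
= e^(-0.6) × 0.6^1 / 1!
≈ 0.5488116361 × 0.6 / 1 ≈ 0.329287

P(X=1) ≈ 0.329287 ≈ 32.93%


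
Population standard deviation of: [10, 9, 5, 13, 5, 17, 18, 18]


Mean = 95/8
  (10-95/8)²=225/64
  (9-95/8)²=529/64
  (5-95/8)²=3025/64
  (13-95/8)²=81/64
  (5-95/8)²=3025/64
  (17-95/8)²=1681/64
  (18-95/8)²=2401/64
  (18-95/8)²=2401/64
Σ(x-μ)² = 1671/8
σ² = (1671/8)/8 = 1671/64

σ = √(1671/64) ≈ 5.1097


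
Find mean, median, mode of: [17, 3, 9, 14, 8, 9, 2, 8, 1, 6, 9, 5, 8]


Sorted: [1, 2, 3, 5, 6, 8, 8, 8, 9, 9, 9, 14, 17]
Mean = 99/13
Median = 8
Freq: {17: 1, 3: 1, 9: 3, 14: 1, 8: 3, 2: 1, 1: 1, 6: 1, 5: 1}
Mode: [8, 9]

Mean=99/13, Median=8, Mode=[8, 9]


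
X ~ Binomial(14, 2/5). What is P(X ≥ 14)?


P(X ≥ 14) = Σ P(X=i) for i=14..14
P(X=14) = 16384/6103515625
Sum = 16384/6103515625

P(X ≥ 14) = 16384/6103515625 ≈ 0.00%


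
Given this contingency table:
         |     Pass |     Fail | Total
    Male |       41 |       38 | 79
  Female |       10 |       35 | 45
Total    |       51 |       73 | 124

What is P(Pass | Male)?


P(Pass | Male) = 41/(41+38) = 41/79

P(Pass|Male) = 41/79 ≈ 51.90%


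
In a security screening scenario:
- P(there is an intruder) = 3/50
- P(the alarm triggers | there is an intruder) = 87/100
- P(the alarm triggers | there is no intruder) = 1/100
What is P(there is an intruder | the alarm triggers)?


Using Bayes' theorem:
P(A|B) = P(B|A)·P(A) / P(B)

P(the alarm triggers) = 87/100 × 3/50 + 1/100 × 47/50
= 261/5000 + 47/5000 = 77/1250

P(there is an intruder|the alarm triggers) = (261/5000) / (77/1250) = 261/308

P(there is an intruder|the alarm triggers) = 261/308 ≈ 84.74%


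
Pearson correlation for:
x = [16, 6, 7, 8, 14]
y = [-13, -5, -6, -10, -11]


n=5, Σx=51, Σy=-45, Σxy=-514, Σx²=601, Σy²=451
r = (5×(-514) - 51×(-45))/√((5×601 - 51²)(5×451 - (-45)²))
= -275/√(404×230) = -275/√92920 ≈ -275/304.8278 ≈ -0.9021

r ≈ -0.9021


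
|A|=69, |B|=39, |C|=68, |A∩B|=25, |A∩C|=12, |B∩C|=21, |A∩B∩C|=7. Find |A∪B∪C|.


|A∪B∪C| = 69+39+68-25-12-21+7 = 125

|A∪B∪C| = 125


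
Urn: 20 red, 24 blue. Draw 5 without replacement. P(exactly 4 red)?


Hypergeometric: C(20,4)×C(24,1)/C(44,5)
= 4845×24/1086008 = 14535/135751

P(X=4) = 14535/135751 ≈ 10.71%


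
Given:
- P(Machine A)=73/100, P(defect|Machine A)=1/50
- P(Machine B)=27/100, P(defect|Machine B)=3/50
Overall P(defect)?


P(B) = Σ P(B|Aᵢ)×P(Aᵢ)
  1/50×73/100 = 73/5000
  3/50×27/100 = 81/5000
Sum = 77/2500

P(defect) = 77/2500 ≈ 3.08%
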